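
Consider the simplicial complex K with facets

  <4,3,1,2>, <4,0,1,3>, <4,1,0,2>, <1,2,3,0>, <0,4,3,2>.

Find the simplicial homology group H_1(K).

Take the total order 0 < 1 < 2 < 3 < 4 on the vertex set. Then K (dimension 3) consists of the simplices:

  0-simplices (5): [0], [1], [2], [3], [4]
  1-simplices (10): [0,1], [0,2], [0,3], [0,4], [1,2], [1,3], [1,4], [2,3], [2,4], [3,4]
  2-simplices (10): [0,1,2], [0,1,3], [0,1,4], [0,2,3], [0,2,4], [0,3,4], [1,2,3], [1,2,4], [1,3,4], [2,3,4]
  3-simplices (5): [0,1,2,3], [0,1,2,4], [0,1,3,4], [0,2,3,4], [1,2,3,4]

giving chain groups C_0 ≅ Z^5, C_1 ≅ Z^10, C_2 ≅ Z^10, C_3 ≅ Z^5.

∂_1: C_1 → C_0 sends each edge [p,q] (with p < q) to q − p.
The resulting 5×10 matrix has rank 4, and its Smith normal form has invariant factors (1,1,1,1).

The boundary map ∂_2: C_2 → C_1 sends each 2-simplex [p,q,r] to [q,r] − [p,r] + [p,q]. For instance
  ∂[0,2,3] = [2,3] − [0,3] + [0,2],
  ∂[0,1,3] = [1,3] − [0,3] + [0,1].
This gives a 10×10 integer matrix of rank 6; reducing to Smith normal form yields diagonal entries (1,1,1,1,1,1).

The boundary map ∂_3: C_3 → C_2 sends each 3-simplex σ to the alternating sum Σ_i (−1)^i (σ with its i-th vertex removed). For instance
  ∂[0,2,3,4] = [2,3,4] − [0,3,4] + [0,2,4] − [0,2,3],
  ∂[0,1,2,4] = [1,2,4] − [0,2,4] + [0,1,4] − [0,1,2].
The 10×5 boundary matrix has rank 4 and Smith normal form diag(1,1,1,1).

Computing H_k = (kernel of ∂_k) / (image of ∂_{k+1}):

  H_1: rank ker ∂_1 − rank ∂_2 = (10 − 4) − 6 = 0, and the invariant factors of ∂_2 are all 1, so H_1 = 0.

H_1 = 0.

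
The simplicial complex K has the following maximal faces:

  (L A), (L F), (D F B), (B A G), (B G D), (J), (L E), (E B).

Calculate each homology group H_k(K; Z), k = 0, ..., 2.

H_0 = Z^2,  H_1 = Z^2,  H_2 = 0.

Order the vertices as A < B < D < E < F < G < J < L. Listing each simplex with vertices in this order, K has dimension 2 with simplices:

  0-simplices (8): A, B, D, E, F, G, J, L
  1-simplices (11): AB, AG, AL, BD, BE, BF, BG, DF, DG, EL, FL
  2-simplices (3): ABG, BDF, BDG

giving chain groups C_0 ≅ Z^8, C_1 ≅ Z^11, C_2 ≅ Z^3.

Boundary ∂_1: C_1 → C_0 sends each edge [p,q] (with p < q) to q − p. For instance
  ∂AG = G − A.
The resulting 8×11 matrix has rank 6, and its Smith normal form has invariant factors (1,1,1,1,1,1).

Boundary ∂_2: C_2 → C_1 maps a triangle to the signed sum of its edges. For instance
  ∂ABG = BG − AG + AB,
  ∂BDF = DF − BF + BD.
This gives a 11×3 integer matrix of rank 3; reducing to Smith normal form yields diagonal entries (1,1,1).

Computing H_k = (kernel of ∂_k) / (image of ∂_{k+1}):

  H_0: rank C_0 − rank ∂_1 = 8 − 6 = 2, and the invariant factors of ∂_1 are all 1, so H_0 = Z^2.
  H_1: rank ker ∂_1 − rank ∂_2 = (11 − 6) − 3 = 2, and the invariant factors of ∂_2 are all 1, so H_1 = Z^2.
  H_2: rank ker ∂_2 − rank ∂_3 = (3 − 3) − 0 = 0, and there is no ∂_3, so H_2 = 0.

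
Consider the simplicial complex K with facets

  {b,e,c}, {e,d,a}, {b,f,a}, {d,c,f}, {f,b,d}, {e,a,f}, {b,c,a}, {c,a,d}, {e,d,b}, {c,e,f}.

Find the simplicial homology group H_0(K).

H_0 ≅ Z.

Order the vertices as a < b < c < d < e < f. Listing each simplex with vertices in this order, K has dimension 2 with simplices:

  0-simplices (6): a, b, c, d, e, f
  1-simplices (15): ab, ac, ad, ae, af, bc, bd, be, bf, cd, ce, cf, de, df, ef
  2-simplices (10): abc, abf, acd, ade, aef, bce, bde, bdf, cdf, cef

giving chain groups C_0 ≅ Z^6, C_1 ≅ Z^15, C_2 ≅ Z^10.

∂_1: C_1 → C_0 sends each edge [p,q] (with p < q) to q − p.
As a 6×15 matrix over Z this has rank 5, with invariant factors (1,1,1,1,1).

∂_2: C_2 → C_1 sends each 2-simplex [p,q,r] to [q,r] − [p,r] + [p,q]. For instance
  ∂acd = cd − ad + ac,
  ∂ade = de − ae + ad.
The resulting 15×10 matrix has rank 10, and its Smith normal form has invariant factors (1,1,1,1,1,1,1,1,1,2).

Computing H_k = (kernel of ∂_k) / (image of ∂_{k+1}):

  H_0: rank C_0 − rank ∂_1 = 6 − 5 = 1, and the invariant factors of ∂_1 are all 1, so H_0 = Z.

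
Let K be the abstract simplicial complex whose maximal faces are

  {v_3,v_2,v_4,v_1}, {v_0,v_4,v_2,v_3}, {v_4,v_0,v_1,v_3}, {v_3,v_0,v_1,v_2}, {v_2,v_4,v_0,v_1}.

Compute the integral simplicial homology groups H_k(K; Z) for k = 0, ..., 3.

H_0 = Z,  H_1 = 0,  H_2 = 0,  H_3 = Z.

K has 5 vertices, 10 edges, 10 triangles, 5 3-simplices.
rank ∂_0 = 0, rank ∂_1 = 4 ⇒ b_0 = 5 − 0 − 4 = 1; all invariant factors of ∂_1 are 1 so no torsion. So H_0 = Z.
rank ∂_1 = 4, rank ∂_2 = 6 ⇒ b_1 = 10 − 4 − 6 = 0; all invariant factors of ∂_2 are 1 so no torsion. So H_1 = 0.
rank ∂_2 = 6, rank ∂_3 = 4 ⇒ b_2 = 10 − 6 − 4 = 0; all invariant factors of ∂_3 are 1 so no torsion. So H_2 = 0.
rank ∂_3 = 4, rank ∂_4 = 0 ⇒ b_3 = 5 − 4 − 0 = 1. So H_3 = Z.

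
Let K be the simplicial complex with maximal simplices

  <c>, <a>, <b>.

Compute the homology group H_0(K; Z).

We work with the vertex ordering a < b < c. The simplices of K, each written with vertices in increasing order, are:

  0-simplices (3): a, b, c

giving chain groups C_0 ≅ Z^3.

Computing H_k = (kernel of ∂_k) / (image of ∂_{k+1}):

  H_0: rank C_0 − rank ∂_1 = 3 − 0 = 3, and there is no ∂_1, so H_0 = Z^3.

H_0 = Z^3.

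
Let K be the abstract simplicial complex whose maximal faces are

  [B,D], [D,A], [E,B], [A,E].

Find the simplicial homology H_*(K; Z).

H_0 = Z,  H_1 = Z.

Fix the vertex order A < B < D < E and write every simplex with vertices in increasing order. Then dim K = 1 and the simplices of K are:

  0-simplices (4): A, B, D, E
  1-simplices (4): AD, AE, BD, BE

giving chain groups C_0 ≅ Z^4, C_1 ≅ Z^4.

Boundary ∂_1: C_1 → C_0 sends each edge [p,q] (with p < q) to q − p.
The resulting 4×4 matrix has rank 3, and its Smith normal form has invariant factors (1,1,1).

From H_k ≅ ker(∂_k) / im(∂_{k+1}) we obtain:

  H_0: rank C_0 − rank ∂_1 = 4 − 3 = 1, and the invariant factors of ∂_1 are all 1, so H_0 ≅ Z.
  H_1: rank ker ∂_1 − rank ∂_2 = (4 − 3) − 0 = 1, and there is no ∂_2, so H_1 ≅ Z.

(K is a triangulation of the circle S^1.)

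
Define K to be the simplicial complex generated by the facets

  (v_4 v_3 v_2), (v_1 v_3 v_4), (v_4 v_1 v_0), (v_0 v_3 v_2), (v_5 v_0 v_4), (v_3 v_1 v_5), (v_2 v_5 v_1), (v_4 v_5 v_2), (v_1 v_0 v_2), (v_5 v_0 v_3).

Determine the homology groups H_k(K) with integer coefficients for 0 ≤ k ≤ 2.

H_0 = Z,  H_1 = Z/2Z,  H_2 = 0.

We work with the vertex ordering v_0 < v_1 < v_2 < v_3 < v_4 < v_5. The simplices of K, each written with vertices in increasing order, are:

  0-simplices (6): [v_0], [v_1], [v_2], [v_3], [v_4], [v_5]
  1-simplices (15): (15 of them)
  2-simplices (10): [v_0,v_1,v_2], [v_0,v_1,v_4], [v_0,v_2,v_3], [v_0,v_3,v_5], [v_0,v_4,v_5], [v_1,v_2,v_5], [v_1,v_3,v_4], [v_1,v_3,v_5], [v_2,v_3,v_4], [v_2,v_4,v_5]

so the chain groups are C_0 ≅ Z^6, C_1 ≅ Z^15, C_2 ≅ Z^10.

Boundary ∂_1: C_1 → C_0 sends each edge [p,q] (with p < q) to q − p.
The resulting 6×15 matrix has rank 5, and its Smith normal form has invariant factors (1,1,1,1,1).

Boundary ∂_2: C_2 → C_1 acts by ∂[p,q,r] = [q,r] − [p,r] + [p,q]. For instance
  ∂[v_0,v_2,v_3] = [v_2,v_3] − [v_0,v_3] + [v_0,v_2],
  ∂[v_2,v_4,v_5] = [v_4,v_5] − [v_2,v_5] + [v_2,v_4].
The resulting 15×10 matrix has rank 10, and its Smith normal form has invariant factors (1,1,1,1,1,1,1,1,1,2).

From H_k ≅ ker(∂_k) / im(∂_{k+1}) we obtain:

  H_0: rank C_0 − rank ∂_1 = 6 − 5 = 1, and the invariant factors of ∂_1 are all 1, so H_0 = Z.
  H_1: rank ker ∂_1 − rank ∂_2 = (15 − 5) − 10 = 0, and ∂_2 has invariant factor 2 > 1, so H_1 = Z/2Z.
  H_2: rank ker ∂_2 − rank ∂_3 = (10 − 10) − 0 = 0, and there is no ∂_3, so H_2 = 0.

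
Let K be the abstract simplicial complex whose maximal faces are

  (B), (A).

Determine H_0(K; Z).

H_0 ≅ Z^2.

Order the vertices as A < B. Listing each simplex with vertices in this order, K has dimension 0 with simplices:

  0-simplices (2): A, B

giving chain groups C_0 ≅ Z^2.

From H_k ≅ ker(∂_k) / im(∂_{k+1}) we obtain:

  H_0: rank C_0 − rank ∂_1 = 2 − 0 = 2, and there is no ∂_1, so H_0 = Z^2.

(K is a triangulation of a set of 2 points.)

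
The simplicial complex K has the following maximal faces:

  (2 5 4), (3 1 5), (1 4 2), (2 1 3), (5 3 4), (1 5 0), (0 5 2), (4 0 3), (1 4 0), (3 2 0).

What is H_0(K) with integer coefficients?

H_0 ≅ Z.

Order the vertices as 0 < 1 < 2 < 3 < 4 < 5. Listing each simplex with vertices in this order, K has dimension 2 with simplices:

  0-simplices (6): [0], [1], [2], [3], [4], [5]
  1-simplices (15): [0,1], [0,2], [0,3], [0,4], [0,5], [1,2], [1,3], [1,4], [1,5], [2,3], [2,4], [2,5], [3,4], [3,5], [4,5]
  2-simplices (10): [0,1,4], [0,1,5], [0,2,3], [0,2,5], [0,3,4], [1,2,3], [1,2,4], [1,3,5], [2,4,5], [3,4,5]

giving chain groups C_0 ≅ Z^6, C_1 ≅ Z^15, C_2 ≅ Z^10.

Boundary ∂_1: C_1 → C_0 sends each edge [p,q] (with p < q) to q − p.
This gives a 6×15 integer matrix of rank 5; reducing to Smith normal form yields diagonal entries (1,1,1,1,1).

∂_2: C_2 → C_1 maps a triangle to the signed sum of its edges. For instance
  ∂[2,4,5] = [4,5] − [2,5] + [2,4],
  ∂[0,3,4] = [3,4] − [0,4] + [0,3].
The 15×10 boundary matrix has rank 10 and Smith normal form diag(1,1,1,1,1,1,1,1,1,2).

Computing H_k = (kernel of ∂_k) / (image of ∂_{k+1}):

  H_0: rank C_0 − rank ∂_1 = 6 − 5 = 1, and the invariant factors of ∂_1 are all 1, so H_0 ≅ Z.

(K is a triangulation of the real projective plane RP^2.)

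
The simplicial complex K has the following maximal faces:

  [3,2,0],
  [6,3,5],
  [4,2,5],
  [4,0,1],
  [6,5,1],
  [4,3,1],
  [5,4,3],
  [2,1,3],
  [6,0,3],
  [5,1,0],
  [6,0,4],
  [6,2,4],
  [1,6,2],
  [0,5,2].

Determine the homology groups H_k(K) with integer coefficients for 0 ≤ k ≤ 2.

H_0 ≅ Z,  H_1 ≅ Z^2,  H_2 ≅ Z.

K has 7 vertices, 21 edges, 14 triangles.
rank ∂_0 = 0, rank ∂_1 = 6 ⇒ b_0 = 7 − 0 − 6 = 1; all invariant factors of ∂_1 are 1 so no torsion. So H_0 = Z.
rank ∂_1 = 6, rank ∂_2 = 13 ⇒ b_1 = 21 − 6 − 13 = 2; all invariant factors of ∂_2 are 1 so no torsion. So H_1 = Z^2.
rank ∂_2 = 13, rank ∂_3 = 0 ⇒ b_2 = 14 − 13 − 0 = 1. So H_2 = Z.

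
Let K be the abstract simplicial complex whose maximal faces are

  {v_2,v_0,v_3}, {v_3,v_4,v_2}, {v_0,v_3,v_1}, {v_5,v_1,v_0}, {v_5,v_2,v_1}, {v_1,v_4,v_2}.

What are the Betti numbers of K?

b_0 = 1, b_1 = 1, b_2 = 0.

Take the total order v_0 < v_1 < v_2 < v_3 < v_4 < v_5 on the vertex set. Then K (dimension 2) consists of the simplices:

  0-simplices (6): [v_0], [v_1], [v_2], [v_3], [v_4], [v_5]
  1-simplices (12): [v_0,v_1], [v_0,v_2], [v_0,v_3], [v_0,v_5], [v_1,v_2], [v_1,v_3], [v_1,v_4], [v_1,v_5], [v_2,v_3], [v_2,v_4], [v_2,v_5], [v_3,v_4]
  2-simplices (6): [v_0,v_1,v_3], [v_0,v_1,v_5], [v_0,v_2,v_3], [v_1,v_2,v_4], [v_1,v_2,v_5], [v_2,v_3,v_4]

so the chain groups are C_0 ≅ Z^6, C_1 ≅ Z^12, C_2 ≅ Z^6.

Boundary ∂_1: C_1 → C_0 sends each edge [p,q] (with p < q) to q − p.
The resulting 6×12 matrix has rank 5, and its Smith normal form has invariant factors (1,1,1,1,1).

Boundary ∂_2: C_2 → C_1 acts by ∂[p,q,r] = [q,r] − [p,r] + [p,q]. For instance
  ∂[v_1,v_2,v_5] = [v_2,v_5] − [v_1,v_5] + [v_1,v_2],
  ∂[v_0,v_1,v_5] = [v_1,v_5] − [v_0,v_5] + [v_0,v_1].
As a 12×6 matrix over Z this has rank 6, with invariant factors (1,1,1,1,1,1).

Computing H_k = (kernel of ∂_k) / (image of ∂_{k+1}):

  H_0: rank C_0 − rank ∂_1 = 6 − 5 = 1, and the invariant factors of ∂_1 are all 1, so H_0 = Z.
  H_1: rank ker ∂_1 − rank ∂_2 = (12 − 5) − 6 = 1, and the invariant factors of ∂_2 are all 1, so H_1 = Z.
  H_2: rank ker ∂_2 − rank ∂_3 = (6 − 6) − 0 = 0, and there is no ∂_3, so H_2 = 0.

Hence the Betti numbers are b_0 = 1, b_1 = 1, b_2 = 0.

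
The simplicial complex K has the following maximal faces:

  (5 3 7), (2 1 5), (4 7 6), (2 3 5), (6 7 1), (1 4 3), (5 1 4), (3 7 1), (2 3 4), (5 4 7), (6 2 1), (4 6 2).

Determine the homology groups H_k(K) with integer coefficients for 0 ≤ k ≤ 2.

Fix the vertex order 1 < 2 < 3 < 4 < 5 < 6 < 7 and write every simplex with vertices in increasing order. Then dim K = 2 and the simplices of K are:

  0-simplices (7): [1], [2], [3], [4], [5], [6], [7]
  1-simplices (18): [1,2], [1,3], [1,4], [1,5], [1,6], [1,7], [2,3], [2,4], [2,5], [2,6], [3,4], [3,5], [3,7], [4,5], [4,6], [4,7], [5,7], [6,7]
  2-simplices (12): [1,2,5], [1,2,6], [1,3,4], [1,3,7], [1,4,5], [1,6,7], [2,3,4], [2,3,5], [2,4,6], [3,5,7], [4,5,7], [4,6,7]

so the chain groups are C_0 ≅ Z^7, C_1 ≅ Z^18, C_2 ≅ Z^12.

The boundary map ∂_1: C_1 → C_0 is given by ∂[p,q] = [q] − [p].
The resulting 7×18 matrix has rank 6, and its Smith normal form has invariant factors (1,1,1,1,1,1).

∂_2: C_2 → C_1 sends each 2-simplex [p,q,r] to [q,r] − [p,r] + [p,q]. For instance
  ∂[3,5,7] = [5,7] − [3,7] + [3,5],
  ∂[1,3,7] = [3,7] − [1,7] + [1,3].
As a 18×12 matrix over Z this has rank 12, with invariant factors (1,1,1,1,1,1,1,1,1,1,1,2).

From H_k ≅ ker(∂_k) / im(∂_{k+1}) we obtain:

  H_0: rank C_0 − rank ∂_1 = 7 − 6 = 1, and the invariant factors of ∂_1 are all 1, so H_0 = Z.
  H_1: rank ker ∂_1 − rank ∂_2 = (18 − 6) − 12 = 0, and ∂_2 has invariant factor 2 > 1, so H_1 = Z_2.
  H_2: rank ker ∂_2 − rank ∂_3 = (12 − 12) − 0 = 0, and there is no ∂_3, so H_2 = 0.

(K is a triangulation of the real projective plane RP^2.)

H_0 = Z,  H_1 = Z_2,  H_2 = 0.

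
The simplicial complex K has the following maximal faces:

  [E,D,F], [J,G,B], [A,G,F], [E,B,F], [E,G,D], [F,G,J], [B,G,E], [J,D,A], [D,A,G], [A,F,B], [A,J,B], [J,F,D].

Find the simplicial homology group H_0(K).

Order the vertices as A < B < D < E < F < G < J. Listing each simplex with vertices in this order, K has dimension 2 with simplices:

  0-simplices (7): A, B, D, E, F, G, J
  1-simplices (18): AB, AD, AF, AG, AJ, BE, BF, BG, BJ, DE, DF, DG, DJ, EF, EG, FG, FJ, GJ
  2-simplices (12): ABF, ABJ, ADG, ADJ, AFG, BEF, BEG, BGJ, DEF, DEG, DFJ, FGJ

Hence C_0 ≅ Z^7, C_1 ≅ Z^18, C_2 ≅ Z^12.

Boundary ∂_1: C_1 → C_0 sends each edge [p,q] (with p < q) to q − p. For instance
  ∂BE = E − B.
As a 7×18 matrix over Z this has rank 6, with invariant factors (1,1,1,1,1,1).

∂_2: C_2 → C_1 acts by ∂[p,q,r] = [q,r] − [p,r] + [p,q]. For instance
  ∂ABF = BF − AF + AB,
  ∂DFJ = FJ − DJ + DF.
The resulting 18×12 matrix has rank 12, and its Smith normal form has invariant factors (1,1,1,1,1,1,1,1,1,1,1,2).

Reading off H_k = ker ∂_k / im ∂_{k+1}:

  H_0: rank C_0 − rank ∂_1 = 7 − 6 = 1, and the invariant factors of ∂_1 are all 1, so H_0 = Z.

H_0 ≅ Z.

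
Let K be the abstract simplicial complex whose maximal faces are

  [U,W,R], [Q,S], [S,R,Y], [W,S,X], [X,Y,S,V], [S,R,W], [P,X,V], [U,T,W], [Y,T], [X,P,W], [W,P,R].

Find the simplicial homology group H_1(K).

H_1 = Z.

Order the vertices as P < Q < R < S < T < U < V < W < X < Y. Listing each simplex with vertices in this order, K has dimension 3 with simplices:

  0-simplices (10): P, Q, R, S, T, U, V, W, X, Y
  1-simplices (21): PR, PV, PW, PX, QS, RS, RU, RW, RY, SV, SW, SX, SY, TU, TW, TY, UW, VX, VY, WX, XY
  2-simplices (12): PRW, PVX, PWX, RSW, RSY, RUW, SVX, SVY, SWX, SXY, TUW, VXY
  3-simplices (1): SVXY

Hence C_0 ≅ Z^10, C_1 ≅ Z^21, C_2 ≅ Z^12, C_3 ≅ Z^1.

∂_1: C_1 → C_0 maps an edge to its endpoints' difference, ∂[p,q] = q − p. For instance
  ∂TU = U − T.
The resulting 10×21 matrix has rank 9, and its Smith normal form has invariant factors (1,1,1,1,1,1,1,1,1).

The boundary map ∂_2: C_2 → C_1 sends each 2-simplex [p,q,r] to [q,r] − [p,r] + [p,q]. For instance
  ∂RSY = SY − RY + RS,
  ∂PRW = RW − PW + PR.
This gives a 21×12 integer matrix of rank 11; reducing to Smith normal form yields diagonal entries (1,1,1,1,1,1,1,1,1,1,1).

∂_3: C_3 → C_2 sends each 3-simplex σ to the alternating sum Σ_i (−1)^i (σ with its i-th vertex removed). For instance
  ∂SVXY = VXY − SXY + SVY − SVX.
As a 12×1 matrix over Z this has rank 1, with invariant factors (1).

Reading off H_k = ker ∂_k / im ∂_{k+1}:

  H_1: rank ker ∂_1 − rank ∂_2 = (21 − 9) − 11 = 1, and the invariant factors of ∂_2 are all 1, so H_1 = Z.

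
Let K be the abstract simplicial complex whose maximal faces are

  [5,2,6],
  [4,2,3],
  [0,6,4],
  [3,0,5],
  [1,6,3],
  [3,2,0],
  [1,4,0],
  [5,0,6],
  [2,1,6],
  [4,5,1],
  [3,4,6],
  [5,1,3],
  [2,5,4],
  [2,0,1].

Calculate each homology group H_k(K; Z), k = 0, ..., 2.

Fix the vertex order 0 < 1 < 2 < 3 < 4 < 5 < 6 and write every simplex with vertices in increasing order. Then dim K = 2 and the simplices of K are:

  0-simplices (7): [0], [1], [2], [3], [4], [5], [6]
  1-simplices (21): [0,1], [0,2], [0,3], [0,4], [0,5], [0,6], [1,2], [1,3], [1,4], [1,5], [1,6], [2,3], [2,4], [2,5], [2,6], [3,4], [3,5], [3,6], [4,5], [4,6], [5,6]
  2-simplices (14): [0,1,2], [0,1,4], [0,2,3], [0,3,5], [0,4,6], [0,5,6], [1,2,6], [1,3,5], [1,3,6], [1,4,5], [2,3,4], [2,4,5], [2,5,6], [3,4,6]

Hence C_0 ≅ Z^7, C_1 ≅ Z^21, C_2 ≅ Z^14.

The boundary map ∂_1: C_1 → C_0 is given by ∂[p,q] = [q] − [p]. For instance
  ∂[1,5] = [5] − [1].
This gives a 7×21 integer matrix of rank 6; reducing to Smith normal form yields diagonal entries (1,1,1,1,1,1).

The boundary map ∂_2: C_2 → C_1 acts by ∂[p,q,r] = [q,r] − [p,r] + [p,q]. For instance
  ∂[3,4,6] = [4,6] − [3,6] + [3,4],
  ∂[2,5,6] = [5,6] − [2,6] + [2,5].
As a 21×14 matrix over Z this has rank 13, with invariant factors (1,1,1,1,1,1,1,1,1,1,1,1,1).

From H_k ≅ ker(∂_k) / im(∂_{k+1}) we obtain:

  H_0: rank C_0 − rank ∂_1 = 7 − 6 = 1, and the invariant factors of ∂_1 are all 1, so H_0 ≅ Z.
  H_1: rank ker ∂_1 − rank ∂_2 = (21 − 6) − 13 = 2, and the invariant factors of ∂_2 are all 1, so H_1 ≅ Z^2.
  H_2: rank ker ∂_2 − rank ∂_3 = (14 − 13) − 0 = 1, and there is no ∂_3, so H_2 ≅ Z.

(K is a triangulation of the torus T^2.)

H_0 = Z,  H_1 = Z^2,  H_2 = Z.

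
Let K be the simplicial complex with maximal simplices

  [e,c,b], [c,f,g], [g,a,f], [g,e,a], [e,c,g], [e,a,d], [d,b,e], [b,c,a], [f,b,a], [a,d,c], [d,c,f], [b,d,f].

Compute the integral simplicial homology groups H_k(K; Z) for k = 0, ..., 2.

Fix the vertex order a < b < c < d < e < f < g and write every simplex with vertices in increasing order. Then dim K = 2 and the simplices of K are:

  0-simplices (7): a, b, c, d, e, f, g
  1-simplices (18): ab, ac, ad, ae, af, ag, bc, bd, be, bf, cd, ce, cf, cg, de, df, eg, fg
  2-simplices (12): abc, abf, acd, ade, aeg, afg, bce, bde, bdf, cdf, ceg, cfg

giving chain groups C_0 ≅ Z^7, C_1 ≅ Z^18, C_2 ≅ Z^12.

Boundary ∂_1: C_1 → C_0 is given by ∂[p,q] = [q] − [p].
The 7×18 boundary matrix has rank 6 and Smith normal form diag(1,1,1,1,1,1).

The boundary map ∂_2: C_2 → C_1 maps a triangle to the signed sum of its edges. For instance
  ∂acd = cd − ad + ac,
  ∂cdf = df − cf + cd.
The resulting 18×12 matrix has rank 12, and its Smith normal form has invariant factors (1,1,1,1,1,1,1,1,1,1,1,2).

Now H_k = ker ∂_k / im ∂_{k+1}, so:

  H_0: rank C_0 − rank ∂_1 = 7 − 6 = 1, and the invariant factors of ∂_1 are all 1, so H_0 ≅ Z.
  H_1: rank ker ∂_1 − rank ∂_2 = (18 − 6) − 12 = 0, and ∂_2 has invariant factor 2 > 1, so H_1 ≅ Z/2.
  H_2: rank ker ∂_2 − rank ∂_3 = (12 − 12) − 0 = 0, and there is no ∂_3, so H_2 ≅ 0.

H_0 ≅ Z,  H_1 ≅ Z/2,  H_2 = 0.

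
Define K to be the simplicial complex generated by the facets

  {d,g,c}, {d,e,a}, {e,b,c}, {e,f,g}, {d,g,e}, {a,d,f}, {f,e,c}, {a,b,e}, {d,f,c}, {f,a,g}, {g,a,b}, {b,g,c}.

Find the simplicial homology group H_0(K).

We work with the vertex ordering a < b < c < d < e < f < g. The simplices of K, each written with vertices in increasing order, are:

  0-simplices (7): a, b, c, d, e, f, g
  1-simplices (18): ab, ad, ae, af, ag, bc, be, bg, cd, ce, cf, cg, de, df, dg, ef, eg, fg
  2-simplices (12): abe, abg, ade, adf, afg, bce, bcg, cdf, cdg, cef, deg, efg

Hence C_0 ≅ Z^7, C_1 ≅ Z^18, C_2 ≅ Z^12.

Boundary ∂_1: C_1 → C_0 is given by ∂[p,q] = [q] − [p].
As a 7×18 matrix over Z this has rank 6, with invariant factors (1,1,1,1,1,1).

Boundary ∂_2: C_2 → C_1 acts by ∂[p,q,r] = [q,r] − [p,r] + [p,q]. For instance
  ∂cdg = dg − cg + cd,
  ∂bce = ce − be + bc.
As a 18×12 matrix over Z this has rank 12, with invariant factors (1,1,1,1,1,1,1,1,1,1,1,2).

Reading off H_k = ker ∂_k / im ∂_{k+1}:

  H_0: rank C_0 − rank ∂_1 = 7 − 6 = 1, and the invariant factors of ∂_1 are all 1, so H_0 ≅ Z.

(K is a triangulation of the real projective plane RP^2.)

H_0 = Z.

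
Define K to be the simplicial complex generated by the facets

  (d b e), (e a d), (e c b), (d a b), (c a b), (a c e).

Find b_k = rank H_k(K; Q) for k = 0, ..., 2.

K has 5 vertices, 9 edges, 6 triangles.
rank ∂_0 = 0, rank ∂_1 = 4 ⇒ b_0 = 5 − 0 − 4 = 1; all invariant factors of ∂_1 are 1 so no torsion. So H_0 = Z.
rank ∂_1 = 4, rank ∂_2 = 5 ⇒ b_1 = 9 − 4 − 5 = 0; all invariant factors of ∂_2 are 1 so no torsion. So H_1 = 0.
rank ∂_2 = 5, rank ∂_3 = 0 ⇒ b_2 = 6 − 5 − 0 = 1. So H_2 = Z.

b_0 = 1, b_1 = 0, b_2 = 1.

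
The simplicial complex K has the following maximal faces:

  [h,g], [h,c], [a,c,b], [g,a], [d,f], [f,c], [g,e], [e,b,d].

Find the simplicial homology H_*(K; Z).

Fix the vertex order a < b < c < d < e < f < g < h and write every simplex with vertices in increasing order. Then dim K = 2 and the simplices of K are:

  0-simplices (8): a, b, c, d, e, f, g, h
  1-simplices (12): ab, ac, ag, bc, bd, be, cf, ch, de, df, eg, gh
  2-simplices (2): abc, bde

so the chain groups are C_0 ≅ Z^8, C_1 ≅ Z^12, C_2 ≅ Z^2.

The boundary map ∂_1: C_1 → C_0 maps an edge to its endpoints' difference, ∂[p,q] = q − p. For instance
  ∂ag = g − a.
The 8×12 boundary matrix has rank 7 and Smith normal form diag(1,1,1,1,1,1,1).

Boundary ∂_2: C_2 → C_1 sends each 2-simplex [p,q,r] to [q,r] − [p,r] + [p,q]. For instance
  ∂abc = bc − ac + ab,
  ∂bde = de − be + bd.
The resulting 12×2 matrix has rank 2, and its Smith normal form has invariant factors (1,1).

Computing H_k = (kernel of ∂_k) / (image of ∂_{k+1}):

  H_0: rank C_0 − rank ∂_1 = 8 − 7 = 1, and the invariant factors of ∂_1 are all 1, so H_0 ≅ Z.
  H_1: rank ker ∂_1 − rank ∂_2 = (12 − 7) − 2 = 3, and the invariant factors of ∂_2 are all 1, so H_1 ≅ Z^3.
  H_2: rank ker ∂_2 − rank ∂_3 = (2 − 2) − 0 = 0, and there is no ∂_3, so H_2 ≅ 0.

H_0 = Z,  H_1 = Z^3,  H_2 = 0.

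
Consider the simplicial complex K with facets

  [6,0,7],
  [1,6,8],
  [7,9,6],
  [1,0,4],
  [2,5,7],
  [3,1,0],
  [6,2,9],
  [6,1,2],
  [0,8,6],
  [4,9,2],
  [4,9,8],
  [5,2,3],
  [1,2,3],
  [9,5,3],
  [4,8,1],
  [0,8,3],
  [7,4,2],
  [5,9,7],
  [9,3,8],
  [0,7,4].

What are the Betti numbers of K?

K has 10 vertices, 30 edges, 20 triangles.
rank ∂_0 = 0, rank ∂_1 = 9 ⇒ b_0 = 10 − 0 − 9 = 1; all invariant factors of ∂_1 are 1 so no torsion. So H_0 ≅ Z.
rank ∂_1 = 9, rank ∂_2 = 20 ⇒ b_1 = 30 − 9 − 20 = 1; ∂_2 has invariant factor(s) [2] giving torsion. So H_1 ≅ Z ⊕ Z/2.
rank ∂_2 = 20, rank ∂_3 = 0 ⇒ b_2 = 20 − 20 − 0 = 0. So H_2 ≅ 0.

b_0 = 1, b_1 = 1, b_2 = 0.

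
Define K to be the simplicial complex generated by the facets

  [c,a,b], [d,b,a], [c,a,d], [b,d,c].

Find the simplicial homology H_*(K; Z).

H_0 ≅ Z,  H_1 = 0,  H_2 ≅ Z.

We work with the vertex ordering a < b < c < d. The simplices of K, each written with vertices in increasing order, are:

  0-simplices (4): a, b, c, d
  1-simplices (6): ab, ac, ad, bc, bd, cd
  2-simplices (4): abc, abd, acd, bcd

so the chain groups are C_0 ≅ Z^4, C_1 ≅ Z^6, C_2 ≅ Z^4.

∂_1: C_1 → C_0 maps an edge to its endpoints' difference, ∂[p,q] = q − p.
This gives a 4×6 integer matrix of rank 3; reducing to Smith normal form yields diagonal entries (1,1,1).

∂_2: C_2 → C_1 maps a triangle to the signed sum of its edges. For instance
  ∂abc = bc − ac + ab,
  ∂abd = bd − ad + ab.
The resulting 6×4 matrix has rank 3, and its Smith normal form has invariant factors (1,1,1).

Now H_k = ker ∂_k / im ∂_{k+1}, so:

  H_0: rank C_0 − rank ∂_1 = 4 − 3 = 1, and the invariant factors of ∂_1 are all 1, so H_0 = Z.
  H_1: rank ker ∂_1 − rank ∂_2 = (6 − 3) − 3 = 0, and the invariant factors of ∂_2 are all 1, so H_1 = 0.
  H_2: rank ker ∂_2 − rank ∂_3 = (4 − 3) − 0 = 1, and there is no ∂_3, so H_2 = Z.

(K is a triangulation of the 2-sphere S^2.)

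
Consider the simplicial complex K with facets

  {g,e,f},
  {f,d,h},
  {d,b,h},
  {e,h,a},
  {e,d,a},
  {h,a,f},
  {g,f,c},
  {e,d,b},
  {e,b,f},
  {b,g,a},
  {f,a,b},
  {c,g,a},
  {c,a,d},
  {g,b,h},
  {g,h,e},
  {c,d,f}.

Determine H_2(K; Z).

K has 8 vertices, 24 edges, 16 triangles.
rank ∂_2 = 15, rank ∂_3 = 0 ⇒ b_2 = 16 − 15 − 0 = 1. So H_2 ≅ Z.

H_2 ≅ Z.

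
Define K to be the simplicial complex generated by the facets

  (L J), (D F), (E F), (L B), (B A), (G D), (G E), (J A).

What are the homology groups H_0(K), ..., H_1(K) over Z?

H_0 = Z^2,  H_1 = Z^2.

We work with the vertex ordering A < B < D < E < F < G < J < L. The simplices of K, each written with vertices in increasing order, are:

  0-simplices (8): A, B, D, E, F, G, J, L
  1-simplices (8): AB, AJ, BL, DF, DG, EF, EG, JL

so the chain groups are C_0 ≅ Z^8, C_1 ≅ Z^8.

Boundary ∂_1: C_1 → C_0 maps an edge to its endpoints' difference, ∂[p,q] = q − p. For instance
  ∂DG = G − D.
As a 8×8 matrix over Z this has rank 6, with invariant factors (1,1,1,1,1,1).

Reading off H_k = ker ∂_k / im ∂_{k+1}:

  H_0: rank C_0 − rank ∂_1 = 8 − 6 = 2, and the invariant factors of ∂_1 are all 1, so H_0 ≅ Z^2.
  H_1: rank ker ∂_1 − rank ∂_2 = (8 − 6) − 0 = 2, and there is no ∂_2, so H_1 ≅ Z^2.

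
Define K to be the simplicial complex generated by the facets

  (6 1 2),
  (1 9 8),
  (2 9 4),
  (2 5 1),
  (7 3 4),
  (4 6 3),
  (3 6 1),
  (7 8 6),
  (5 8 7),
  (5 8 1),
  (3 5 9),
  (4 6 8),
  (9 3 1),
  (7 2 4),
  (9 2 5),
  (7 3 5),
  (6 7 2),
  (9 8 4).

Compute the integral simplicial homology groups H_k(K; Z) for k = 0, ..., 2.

H_0 = Z,  H_1 = Z ⊕ Z/2Z,  H_2 = 0.

Fix the vertex order 1 < 2 < 3 < 4 < 5 < 6 < 7 < 8 < 9 and write every simplex with vertices in increasing order. Then dim K = 2 and the simplices of K are:

  0-simplices (9): [1], [2], [3], [4], [5], [6], [7], [8], [9]
  1-simplices (27): (27 of them)
  2-simplices (18): [1,2,5], [1,2,6], [1,3,6], [1,3,9], [1,5,8], [1,8,9], [2,4,7], [2,4,9], [2,5,9], [2,6,7], [3,4,6], [3,4,7], [3,5,7], [3,5,9], [4,6,8], [4,8,9], [5,7,8], [6,7,8]

giving chain groups C_0 ≅ Z^9, C_1 ≅ Z^27, C_2 ≅ Z^18.

∂_1: C_1 → C_0 sends each edge [p,q] (with p < q) to q − p.
The resulting 9×27 matrix has rank 8, and its Smith normal form has invariant factors (1,1,1,1,1,1,1,1).

Boundary ∂_2: C_2 → C_1 maps a triangle to the signed sum of its edges. For instance
  ∂[1,8,9] = [8,9] − [1,9] + [1,8],
  ∂[5,7,8] = [7,8] − [5,8] + [5,7].
The 27×18 boundary matrix has rank 18 and Smith normal form diag(1,1,1,1,1,1,1,1,1,1,1,1,1,1,1,1,1,2).

From H_k ≅ ker(∂_k) / im(∂_{k+1}) we obtain:

  H_0: rank C_0 − rank ∂_1 = 9 − 8 = 1, and the invariant factors of ∂_1 are all 1, so H_0 ≅ Z.
  H_1: rank ker ∂_1 − rank ∂_2 = (27 − 8) − 18 = 1, and ∂_2 has invariant factor 2 > 1, so H_1 ≅ Z ⊕ Z/2Z.
  H_2: rank ker ∂_2 − rank ∂_3 = (18 − 18) − 0 = 0, and there is no ∂_3, so H_2 ≅ 0.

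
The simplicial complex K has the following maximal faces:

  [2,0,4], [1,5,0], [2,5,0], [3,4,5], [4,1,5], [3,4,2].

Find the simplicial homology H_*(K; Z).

Fix the vertex order 0 < 1 < 2 < 3 < 4 < 5 and write every simplex with vertices in increasing order. Then dim K = 2 and the simplices of K are:

  0-simplices (6): [0], [1], [2], [3], [4], [5]
  1-simplices (12): [0,1], [0,2], [0,4], [0,5], [1,4], [1,5], [2,3], [2,4], [2,5], [3,4], [3,5], [4,5]
  2-simplices (6): [0,1,5], [0,2,4], [0,2,5], [1,4,5], [2,3,4], [3,4,5]

Hence C_0 ≅ Z^6, C_1 ≅ Z^12, C_2 ≅ Z^6.

Boundary ∂_1: C_1 → C_0 sends each edge [p,q] (with p < q) to q − p. For instance
  ∂[3,4] = [4] − [3].
The 6×12 boundary matrix has rank 5 and Smith normal form diag(1,1,1,1,1).

Boundary ∂_2: C_2 → C_1 maps a triangle to the signed sum of its edges. For instance
  ∂[0,2,5] = [2,5] − [0,5] + [0,2],
  ∂[0,1,5] = [1,5] − [0,5] + [0,1].
The resulting 12×6 matrix has rank 6, and its Smith normal form has invariant factors (1,1,1,1,1,1).

Reading off H_k = ker ∂_k / im ∂_{k+1}:

  H_0: rank C_0 − rank ∂_1 = 6 − 5 = 1, and the invariant factors of ∂_1 are all 1, so H_0 ≅ Z.
  H_1: rank ker ∂_1 − rank ∂_2 = (12 − 5) − 6 = 1, and the invariant factors of ∂_2 are all 1, so H_1 ≅ Z.
  H_2: rank ker ∂_2 − rank ∂_3 = (6 − 6) − 0 = 0, and there is no ∂_3, so H_2 ≅ 0.

(K is a triangulation of the cylinder S^1 x I.)

H_0 = Z,  H_1 = Z,  H_2 = 0.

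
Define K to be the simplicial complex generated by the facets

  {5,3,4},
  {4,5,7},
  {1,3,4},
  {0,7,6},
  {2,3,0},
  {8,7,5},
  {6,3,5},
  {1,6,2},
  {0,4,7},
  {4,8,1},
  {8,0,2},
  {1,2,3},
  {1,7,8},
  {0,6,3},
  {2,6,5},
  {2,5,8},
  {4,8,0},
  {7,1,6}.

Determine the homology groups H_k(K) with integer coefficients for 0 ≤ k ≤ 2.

H_0 ≅ Z,  H_1 ≅ Z ⊕ Z/2Z,  H_2 = 0.

Order the vertices as 0 < 1 < 2 < 3 < 4 < 5 < 6 < 7 < 8. Listing each simplex with vertices in this order, K has dimension 2 with simplices:

  0-simplices (9): [0], [1], [2], [3], [4], [5], [6], [7], [8]
  1-simplices (27): (27 of them)
  2-simplices (18): [0,2,3], [0,2,8], [0,3,6], [0,4,7], [0,4,8], [0,6,7], [1,2,3], [1,2,6], [1,3,4], [1,4,8], [1,6,7], [1,7,8], [2,5,6], [2,5,8], [3,4,5], [3,5,6], [4,5,7], [5,7,8]

Hence C_0 ≅ Z^9, C_1 ≅ Z^27, C_2 ≅ Z^18.

Boundary ∂_1: C_1 → C_0 is given by ∂[p,q] = [q] − [p].
As a 9×27 matrix over Z this has rank 8, with invariant factors (1,1,1,1,1,1,1,1).

The boundary map ∂_2: C_2 → C_1 acts by ∂[p,q,r] = [q,r] − [p,r] + [p,q]. For instance
  ∂[3,4,5] = [4,5] − [3,5] + [3,4],
  ∂[0,2,8] = [2,8] − [0,8] + [0,2].
This gives a 27×18 integer matrix of rank 18; reducing to Smith normal form yields diagonal entries (1,1,1,1,1,1,1,1,1,1,1,1,1,1,1,1,1,2).

Computing H_k = (kernel of ∂_k) / (image of ∂_{k+1}):

  H_0: rank C_0 − rank ∂_1 = 9 − 8 = 1, and the invariant factors of ∂_1 are all 1, so H_0 ≅ Z.
  H_1: rank ker ∂_1 − rank ∂_2 = (27 − 8) − 18 = 1, and ∂_2 has invariant factor 2 > 1, so H_1 ≅ Z ⊕ Z/2Z.
  H_2: rank ker ∂_2 − rank ∂_3 = (18 − 18) − 0 = 0, and there is no ∂_3, so H_2 ≅ 0.

As a check, the Euler characteristic is 9 − 27 + 18 = 0, which agrees with 1 − 1 + 0 = 0.
(K is a triangulation of the Klein bottle.)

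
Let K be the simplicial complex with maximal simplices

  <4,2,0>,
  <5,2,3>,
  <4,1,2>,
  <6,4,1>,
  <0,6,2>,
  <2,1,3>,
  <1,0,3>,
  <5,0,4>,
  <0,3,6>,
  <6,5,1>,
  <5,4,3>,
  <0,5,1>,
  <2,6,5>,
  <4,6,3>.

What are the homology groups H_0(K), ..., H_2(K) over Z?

Order the vertices as 0 < 1 < 2 < 3 < 4 < 5 < 6. Listing each simplex with vertices in this order, K has dimension 2 with simplices:

  0-simplices (7): [0], [1], [2], [3], [4], [5], [6]
  1-simplices (21): [0,1], [0,2], [0,3], [0,4], [0,5], [0,6], [1,2], [1,3], [1,4], [1,5], [1,6], [2,3], [2,4], [2,5], [2,6], [3,4], [3,5], [3,6], [4,5], [4,6], [5,6]
  2-simplices (14): [0,1,3], [0,1,5], [0,2,4], [0,2,6], [0,3,6], [0,4,5], [1,2,3], [1,2,4], [1,4,6], [1,5,6], [2,3,5], [2,5,6], [3,4,5], [3,4,6]

so the chain groups are C_0 ≅ Z^7, C_1 ≅ Z^21, C_2 ≅ Z^14.

∂_1: C_1 → C_0 is given by ∂[p,q] = [q] − [p].
The 7×21 boundary matrix has rank 6 and Smith normal form diag(1,1,1,1,1,1).

∂_2: C_2 → C_1 maps a triangle to the signed sum of its edges. For instance
  ∂[0,1,5] = [1,5] − [0,5] + [0,1],
  ∂[3,4,6] = [4,6] − [3,6] + [3,4].
As a 21×14 matrix over Z this has rank 13, with invariant factors (1,1,1,1,1,1,1,1,1,1,1,1,1).

Computing H_k = (kernel of ∂_k) / (image of ∂_{k+1}):

  H_0: rank C_0 − rank ∂_1 = 7 − 6 = 1, and the invariant factors of ∂_1 are all 1, so H_0 ≅ Z.
  H_1: rank ker ∂_1 − rank ∂_2 = (21 − 6) − 13 = 2, and the invariant factors of ∂_2 are all 1, so H_1 ≅ Z^2.
  H_2: rank ker ∂_2 − rank ∂_3 = (14 − 13) − 0 = 1, and there is no ∂_3, so H_2 ≅ Z.

As a check, the Euler characteristic is 7 − 21 + 14 = 0, which agrees with 1 − 2 + 1 = 0.
(K is a triangulation of the torus T^2.)

H_0 = Z,  H_1 = Z^2,  H_2 = Z.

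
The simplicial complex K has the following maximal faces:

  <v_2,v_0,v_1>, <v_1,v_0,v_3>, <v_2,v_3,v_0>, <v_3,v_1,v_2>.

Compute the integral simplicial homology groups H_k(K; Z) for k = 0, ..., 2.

K has 4 vertices, 6 edges, 4 triangles.
rank ∂_0 = 0, rank ∂_1 = 3 ⇒ b_0 = 4 − 0 − 3 = 1; all invariant factors of ∂_1 are 1 so no torsion. So H_0 = Z.
rank ∂_1 = 3, rank ∂_2 = 3 ⇒ b_1 = 6 − 3 − 3 = 0; all invariant factors of ∂_2 are 1 so no torsion. So H_1 = 0.
rank ∂_2 = 3, rank ∂_3 = 0 ⇒ b_2 = 4 − 3 − 0 = 1. So H_2 = Z.

H_0 ≅ Z,  H_1 = 0,  H_2 ≅ Z.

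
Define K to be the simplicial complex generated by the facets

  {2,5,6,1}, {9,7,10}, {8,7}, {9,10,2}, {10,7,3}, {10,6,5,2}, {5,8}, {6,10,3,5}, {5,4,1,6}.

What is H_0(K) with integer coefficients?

Order the vertices as 1 < 2 < 3 < 4 < 5 < 6 < 7 < 8 < 9 < 10. Listing each simplex with vertices in this order, K has dimension 3 with simplices:

  0-simplices (10): [1], [2], [3], [4], [5], [6], [7], [8], [9], [10]
  1-simplices (22): [1,2], [1,4], [1,5], [1,6], [2,5], [2,6], [2,9], [2,10], [3,5], [3,6], [3,7], [3,10], [4,5], [4,6], [5,6], [5,8], [5,10], [6,10], [7,8], [7,9], [7,10], [9,10]
  2-simplices (16): [1,2,5], [1,2,6], [1,4,5], [1,4,6], [1,5,6], [2,5,6], [2,5,10], [2,6,10], [2,9,10], [3,5,6], [3,5,10], [3,6,10], [3,7,10], [4,5,6], [5,6,10], [7,9,10]
  3-simplices (4): [1,2,5,6], [1,4,5,6], [2,5,6,10], [3,5,6,10]

giving chain groups C_0 ≅ Z^10, C_1 ≅ Z^22, C_2 ≅ Z^16, C_3 ≅ Z^4.

The boundary map ∂_1: C_1 → C_0 is given by ∂[p,q] = [q] − [p].
The resulting 10×22 matrix has rank 9, and its Smith normal form has invariant factors (1,1,1,1,1,1,1,1,1).

∂_2: C_2 → C_1 acts by ∂[p,q,r] = [q,r] − [p,r] + [p,q]. For instance
  ∂[1,4,6] = [4,6] − [1,6] + [1,4],
  ∂[2,5,6] = [5,6] − [2,6] + [2,5].
As a 22×16 matrix over Z this has rank 12, with invariant factors (1,1,1,1,1,1,1,1,1,1,1,1).

The boundary map ∂_3: C_3 → C_2 sends each 3-simplex σ to the alternating sum Σ_i (−1)^i (σ with its i-th vertex removed). For instance
  ∂[1,2,5,6] = [2,5,6] − [1,5,6] + [1,2,6] − [1,2,5],
  ∂[1,4,5,6] = [4,5,6] − [1,5,6] + [1,4,6] − [1,4,5].
The resulting 16×4 matrix has rank 4, and its Smith normal form has invariant factors (1,1,1,1).

Computing H_k = (kernel of ∂_k) / (image of ∂_{k+1}):

  H_0: rank C_0 − rank ∂_1 = 10 − 9 = 1, and the invariant factors of ∂_1 are all 1, so H_0 ≅ Z.

H_0 = Z.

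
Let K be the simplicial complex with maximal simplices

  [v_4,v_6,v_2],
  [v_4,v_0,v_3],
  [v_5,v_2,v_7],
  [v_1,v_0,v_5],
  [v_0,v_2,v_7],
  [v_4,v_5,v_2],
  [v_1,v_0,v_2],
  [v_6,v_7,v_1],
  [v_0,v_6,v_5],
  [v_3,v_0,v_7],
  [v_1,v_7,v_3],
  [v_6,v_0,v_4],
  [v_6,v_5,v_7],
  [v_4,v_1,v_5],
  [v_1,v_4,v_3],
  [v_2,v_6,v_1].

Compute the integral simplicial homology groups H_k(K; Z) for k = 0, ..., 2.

H_0 ≅ Z,  H_1 ≅ Z^2,  H_2 ≅ Z.

Take the total order v_0 < v_1 < v_2 < v_3 < v_4 < v_5 < v_6 < v_7 on the vertex set. Then K (dimension 2) consists of the simplices:

  0-simplices (8): [v_0], [v_1], [v_2], [v_3], [v_4], [v_5], [v_6], [v_7]
  1-simplices (24): (24 of them)
  2-simplices (16): (16 of them)

so the chain groups are C_0 ≅ Z^8, C_1 ≅ Z^24, C_2 ≅ Z^16.

Boundary ∂_1: C_1 → C_0 sends each edge [p,q] (with p < q) to q − p.
The 8×24 boundary matrix has rank 7 and Smith normal form diag(1,1,1,1,1,1,1).

The boundary map ∂_2: C_2 → C_1 sends each 2-simplex [p,q,r] to [q,r] − [p,r] + [p,q]. For instance
  ∂[v_0,v_1,v_5] = [v_1,v_5] − [v_0,v_5] + [v_0,v_1],
  ∂[v_0,v_2,v_7] = [v_2,v_7] − [v_0,v_7] + [v_0,v_2].
The 24×16 boundary matrix has rank 15 and Smith normal form diag(1,1,1,1,1,1,1,1,1,1,1,1,1,1,1).

Now H_k = ker ∂_k / im ∂_{k+1}, so:

  H_0: rank C_0 − rank ∂_1 = 8 − 7 = 1, and the invariant factors of ∂_1 are all 1, so H_0 ≅ Z.
  H_1: rank ker ∂_1 − rank ∂_2 = (24 − 7) − 15 = 2, and the invariant factors of ∂_2 are all 1, so H_1 ≅ Z^2.
  H_2: rank ker ∂_2 − rank ∂_3 = (16 − 15) − 0 = 1, and there is no ∂_3, so H_2 ≅ Z.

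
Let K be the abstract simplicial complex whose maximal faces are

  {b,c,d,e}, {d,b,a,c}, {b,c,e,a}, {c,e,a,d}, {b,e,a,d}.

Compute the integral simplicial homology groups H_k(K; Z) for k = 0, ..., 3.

H_0 = Z,  H_1 = 0,  H_2 = 0,  H_3 = Z.

We work with the vertex ordering a < b < c < d < e. The simplices of K, each written with vertices in increasing order, are:

  0-simplices (5): a, b, c, d, e
  1-simplices (10): ab, ac, ad, ae, bc, bd, be, cd, ce, de
  2-simplices (10): abc, abd, abe, acd, ace, ade, bcd, bce, bde, cde
  3-simplices (5): abcd, abce, abde, acde, bcde

Hence C_0 ≅ Z^5, C_1 ≅ Z^10, C_2 ≅ Z^10, C_3 ≅ Z^5.

Boundary ∂_1: C_1 → C_0 is given by ∂[p,q] = [q] − [p].
The 5×10 boundary matrix has rank 4 and Smith normal form diag(1,1,1,1).

∂_2: C_2 → C_1 acts by ∂[p,q,r] = [q,r] − [p,r] + [p,q]. For instance
  ∂bcd = cd − bd + bc,
  ∂bde = de − be + bd.
The 10×10 boundary matrix has rank 6 and Smith normal form diag(1,1,1,1,1,1).

∂_3: C_3 → C_2 sends each 3-simplex σ to the alternating sum Σ_i (−1)^i (σ with its i-th vertex removed). For instance
  ∂bcde = cde − bde + bce − bcd,
  ∂acde = cde − ade + ace − acd.
The 10×5 boundary matrix has rank 4 and Smith normal form diag(1,1,1,1).

Reading off H_k = ker ∂_k / im ∂_{k+1}:

  H_0: rank C_0 − rank ∂_1 = 5 − 4 = 1, and the invariant factors of ∂_1 are all 1, so H_0 ≅ Z.
  H_1: rank ker ∂_1 − rank ∂_2 = (10 − 4) − 6 = 0, and the invariant factors of ∂_2 are all 1, so H_1 ≅ 0.
  H_2: rank ker ∂_2 − rank ∂_3 = (10 − 6) − 4 = 0, and the invariant factors of ∂_3 are all 1, so H_2 ≅ 0.
  H_3: rank ker ∂_3 − rank ∂_4 = (5 − 4) − 0 = 1, and there is no ∂_4, so H_3 ≅ Z.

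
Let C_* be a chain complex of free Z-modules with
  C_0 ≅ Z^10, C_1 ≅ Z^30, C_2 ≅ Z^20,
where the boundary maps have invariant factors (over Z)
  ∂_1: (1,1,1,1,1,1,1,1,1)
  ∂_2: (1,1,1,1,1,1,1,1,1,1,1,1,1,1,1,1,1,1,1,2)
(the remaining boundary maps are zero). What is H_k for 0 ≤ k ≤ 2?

H_0 ≅ Z,  H_1 ≅ Z ⊕ Z/2Z,  H_2 = 0.

H_0: b_0 = 10 − 0 − 9 = 1; torsion from ∂_1 factors > 1: none. So H_0 ≅ Z.
H_1: b_1 = 30 − 9 − 20 = 1; torsion from ∂_2 factors > 1: [2]. So H_1 ≅ Z ⊕ Z/2Z.
H_2: b_2 = 20 − 20 − 0 = 0; torsion from ∂_3 factors > 1: none. So H_2 ≅ 0.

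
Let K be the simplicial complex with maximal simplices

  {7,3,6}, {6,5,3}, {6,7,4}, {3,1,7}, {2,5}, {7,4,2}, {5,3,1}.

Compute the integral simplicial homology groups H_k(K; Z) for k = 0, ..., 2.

We work with the vertex ordering 1 < 2 < 3 < 4 < 5 < 6 < 7. The simplices of K, each written with vertices in increasing order, are:

  0-simplices (7): [1], [2], [3], [4], [5], [6], [7]
  1-simplices (13): [1,3], [1,5], [1,7], [2,4], [2,5], [2,7], [3,5], [3,6], [3,7], [4,6], [4,7], [5,6], [6,7]
  2-simplices (6): [1,3,5], [1,3,7], [2,4,7], [3,5,6], [3,6,7], [4,6,7]

Hence C_0 ≅ Z^7, C_1 ≅ Z^13, C_2 ≅ Z^6.

The boundary map ∂_1: C_1 → C_0 sends each edge [p,q] (with p < q) to q − p.
This gives a 7×13 integer matrix of rank 6; reducing to Smith normal form yields diagonal entries (1,1,1,1,1,1).

∂_2: C_2 → C_1 maps a triangle to the signed sum of its edges. For instance
  ∂[3,6,7] = [6,7] − [3,7] + [3,6],
  ∂[3,5,6] = [5,6] − [3,6] + [3,5].
This gives a 13×6 integer matrix of rank 6; reducing to Smith normal form yields diagonal entries (1,1,1,1,1,1).

Reading off H_k = ker ∂_k / im ∂_{k+1}:

  H_0: rank C_0 − rank ∂_1 = 7 − 6 = 1, and the invariant factors of ∂_1 are all 1, so H_0 ≅ Z.
  H_1: rank ker ∂_1 − rank ∂_2 = (13 − 6) − 6 = 1, and the invariant factors of ∂_2 are all 1, so H_1 ≅ Z.
  H_2: rank ker ∂_2 − rank ∂_3 = (6 − 6) − 0 = 0, and there is no ∂_3, so H_2 ≅ 0.

As a check, the Euler characteristic is 7 − 13 + 6 = 0, which agrees with 1 − 1 + 0 = 0.

H_0 = Z,  H_1 = Z,  H_2 = 0.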